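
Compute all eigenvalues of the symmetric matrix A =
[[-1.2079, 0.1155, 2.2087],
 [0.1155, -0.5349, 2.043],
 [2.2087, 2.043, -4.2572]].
sigma(A) ≈ {-6, -1, 1}

A is real symmetric, so its spectrum consists of real eigenvalues. Expanding the characteristic polynomial of the displayed matrix gives
  det(λ I - A) = p(λ) = λ^3 + (6)λ^2 + (-1)λ + (-6).
Solving p(λ) = 0 yields eigenvalues ≈ -6, -1, 1. (A is shown rounded to 4 decimals, so these recover the underlying integer eigenvalues to within that precision.)
Verification: the trace of A = -6 equals the sum of eigenvalues -6, and det(A) ≈ 5.9996 matches the eigenvalue product 6.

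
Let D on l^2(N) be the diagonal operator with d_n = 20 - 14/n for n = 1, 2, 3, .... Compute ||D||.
||D|| = 20

For a diagonal operator on l^2 with entries d_n, ||D|| = sup_n |d_n|. Here d_1 = 6, d_2 = 13, ..., and d_n = 20 - 14/n increases monotonically toward 20. All terms lie in [6, 20), so |d_n| = d_n and the supremum is the limit 20, which is not attained by any individual d_n. Hence ||D|| = 20.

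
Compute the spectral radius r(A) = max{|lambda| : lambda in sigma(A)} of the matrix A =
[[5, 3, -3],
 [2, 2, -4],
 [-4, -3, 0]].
r(A) = 9

The eigenvalues of A are the roots of its characteristic polynomial. With M = A (coefficients from the trace, the sum of principal 2x2 minors, and det A):
  p(λ) = det(λ I - M) = λ^3 - 7λ^2 - 20λ + 18.
By the rational root theorem any rational root is an integer divisor of 18. Testing λ = 9: p(9) = 729 - 567 - 180 + 18 = 0, so λ = 9 is a root. Dividing out (λ - 9) leaves p(λ) = (λ - 9)(λ^2 + 2λ - 2). For λ^2 + 2λ - 2 the discriminant is 12. It is nonnegative but not a perfect square, so the roots are real and irrational: λ = (-2 ± sqrt(12))/2 ≈ 0.7321, -2.7321.
Thus the eigenvalues (to 4 decimals) are 0.7321 (modulus 0.7321); -2.7321 (modulus 2.7321); 9 (modulus 9). The spectral radius is the largest modulus: r(A) = 9. (Cross-check: r(A) ≤ ||A||_2 ≈ 9.0071; equality holds whenever A is normal, though it can also hold for some non-normal A.)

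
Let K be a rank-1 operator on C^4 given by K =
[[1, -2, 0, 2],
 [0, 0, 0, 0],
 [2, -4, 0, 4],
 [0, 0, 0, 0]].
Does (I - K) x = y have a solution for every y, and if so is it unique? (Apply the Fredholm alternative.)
(I - K) is singular (det(I - K) = 0, i.e. 1 ∈ sigma(K)). (I - K) x = y is solvable iff y ⊥ ker((I - K)^*) = span{(1, -2, 0, 2)}, i.e. iff y_1 - 2y_2 + 2y_4 = 0. When solvable, the solutions are x = y + c·(1, 0, 2, 0), c arbitrary (ker(I - K) = span{(1, 0, 2, 0)}, dimension 1).

K has rank 1, so it is an outer product K = u v^T: every row of K is a multiple of one row vector. Reading off the entries, u = (1, 0, 2, 0) and v = (1, -2, 0, 2) (row i of K equals u_i·v^T). A rank-one matrix u v^T satisfies K u = u (v·u) and kills the (3)-dimensional subspace v^⊥, so its characteristic polynomial is lambda^3 (lambda - v·u) with v·u = tr K = 1. Hence the eigenvalues of I - K are 1 (multiplicity 3) and 1 - (1) = 0, so det(I - K) = 0. (Direct check: I - K =
[[0, 2, 0, -2],
 [0, 1, 0, 0],
 [-2, 4, 1, -4],
 [0, 0, 0, 1]]
has determinant 0.) So 1 is an eigenvalue of K and (I - K) is not invertible. The finite-dimensional Fredholm alternative says: either (I - K) is invertible, or ker(I - K) ≠ {0} and then range(I - K) = ker((I - K)^*)^⊥, with dim ker(I - K) = dim ker((I - K)^*). We are in the second case, so we need both kernels. Kernel of I - K: (I - K) u = u - u (v·u) = u - u = 0, so ker(I - K) = span{u} = span{(1, 0, 2, 0)} (it is exactly 1-dimensional because rank(I - K) = 3). Kernel of the adjoint: K is real, so (I - K)^* = I - K^T = I - v u^T, and (I - v u^T) v = v - v (u·v) = 0; hence ker((I - K)^*) = span{v} = span{(1, -2, 0, 2)}. Therefore (I - K) x = y is solvable iff <y, v> = 0, i.e. iff y_1 - 2y_2 + 2y_4 = 0. When this holds, K y = u (v·y) = 0, so (I - K) y = y and x = y is a particular solution; the full solution set is the line x = y + c·u = y + c·(1, 0, 2, 0), c ∈ C.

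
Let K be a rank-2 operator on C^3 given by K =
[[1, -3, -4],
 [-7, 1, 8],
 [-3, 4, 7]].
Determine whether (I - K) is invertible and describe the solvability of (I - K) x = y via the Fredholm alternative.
(I - K) is invertible (det(I - K) = -58 ≠ 0), so for every y in C^3 the equation (I - K) x = y has a unique solution.

K has rank 2 and factors as K = U V^T = u1 v1^T + u2 v2^T with u1 = (2, -2, -3), v1 = (-1, -2, -1), u2 = (-1, 3, 2), v2 = (-3, -1, 2) (multiplying out reproduces the displayed K). The nonzero eigenvalues of U V^T coincide with those of the 2 x 2 matrix G = V^T U = [[v1·u1, v1·u2], [v2·u1, v2·u2]] = [[5, -7], [-10, 4]], and by the Sylvester determinant identity det(I_3 - U V^T) = det(I_2 - V^T U) = det([[-4, 7], [10, -3]]) = (-4)(-3) - (7)(10) = -58. (Direct check: I - K =
[[0, 3, 4],
 [7, 0, -8],
 [3, -4, -6]]
has determinant -58.) The finite-dimensional Fredholm alternative says: either (I - K) is invertible, or ker(I - K) ≠ {0} and then range(I - K) = ker((I - K)^*)^⊥, with dim ker(I - K) = dim ker((I - K)^*). Since det(I - K) ≠ 0, 1 is not an eigenvalue of K and ker(I - K) = {0}, so we are in the first case: for every y there is a unique x = (I - K)^(-1) y. (Explicitly, by the Woodbury identity, (I - U V^T)^(-1) = I + U (I_2 - G)^(-1) V^T.)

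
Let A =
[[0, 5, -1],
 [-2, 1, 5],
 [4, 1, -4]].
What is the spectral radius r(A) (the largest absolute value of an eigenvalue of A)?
r(A) ≈ 4.7387

The eigenvalues of A are the roots of its characteristic polynomial. With M = A (coefficients from the trace, the sum of principal 2x2 minors, and det A):
  p(λ) = det(λ I - M) = λ^3 + 3λ^2 + 5λ - 66.
No integer candidate from the rational root theorem (±divisors of 66) is a root, so the roots are irrational. The cubic discriminant is Δ = -128579 < 0, so there is one real root and a complex-conjugate pair. p(2) = -36 and p(3) = 3 have opposite signs, so a root lies in (2, 3); Newton's method refines it to λ ≈ 2.9391. Dividing out (λ - (2.9391)) leaves approximately λ^2 + 5.9391λ + 22.4557. For λ^2 + 5.9391λ + 22.4557 the discriminant is -54.5499. It is negative, so the remaining roots are the complex-conjugate pair λ ≈ -2.9696 ± 3.6929i. Their product equals the constant term, so |λ|^2 ≈ 22.4557 and |λ| ≈ 4.7387.
Thus the eigenvalues (to 4 decimals) are 2.9391 (modulus 2.9391); -2.9696 ± 3.6929i (modulus 4.7387). The spectral radius is the largest modulus: r(A) ≈ 4.7387. (Cross-check: r(A) ≤ ||A||_2 ≈ 7.7351; equality holds whenever A is normal, though it can also hold for some non-normal A.)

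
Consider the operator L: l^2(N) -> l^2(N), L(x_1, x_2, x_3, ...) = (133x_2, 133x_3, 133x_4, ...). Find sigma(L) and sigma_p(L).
sigma(L) = closed disk {z in C : |z| ≤ 133}; sigma_p(L) = open disk {z in C : |z| < 133}

Note L = 133·V where V is the unit left shift (V x)_k = x_{k+1}; so sigma(L) = 133·sigma(V) and ||L|| = 133||V||. ||L x||^2 = 17689sum_{k≥2} |x_k|^2 ≤ 17689||x||^2, with equality on {x : x_1 = 0}, so ||L|| = 133. For any lambda with |lambda| < 133, set r = lambda/133 (|r| < 1); the vector x = (1, r, r^2, ...) is in l^2 and satisfies L x = 133(r, r^2, ...) = lambda x, so lambda is an eigenvalue. On the boundary |lambda| = 133 the geometric series diverges, so no l^2 eigenvector exists, but these lambda lie in the approximate point spectrum. Hence sigma(L) is the closed disk of radius 133 and sigma_p(L) is the open disk.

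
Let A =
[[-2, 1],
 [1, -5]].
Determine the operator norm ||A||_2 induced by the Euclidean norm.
||A||_2 = sqrt((31 + sqrt(637))/2) ≈ 5.3028 (= sqrt(largest eigenvalue of A^T A))

||A||_2 = sigma_max(A) = sqrt(lambda_max(A^T A)). Form the symmetric matrix M = A^T A =
[[5, -7],
 [-7, 26]].
Its characteristic polynomial (trace, determinant of M give the coefficients) is
  p(λ) = det(λ I - M) = λ^2 - 31λ + 81.
For λ^2 - 31λ + 81 the discriminant is 637. It is nonnegative but not a perfect square, so the roots are real and irrational: λ = (31 ± sqrt(637))/2 ≈ 28.1194, 2.8806.
So the eigenvalues of A^T A are ≈ 2.8806, 28.1194 (all ≥ 0, as they must be for A^T A). The largest is λ_max = (31 + sqrt(637))/2 ≈ 28.1194, hence ||A||_2 = sqrt(λ_max) = sqrt((31 + sqrt(637))/2) ≈ 5.3028.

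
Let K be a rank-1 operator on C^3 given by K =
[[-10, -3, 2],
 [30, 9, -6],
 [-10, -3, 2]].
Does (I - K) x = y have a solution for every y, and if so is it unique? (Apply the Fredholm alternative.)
(I - K) is singular (det(I - K) = 0, i.e. 1 ∈ sigma(K)). (I - K) x = y is solvable iff y ⊥ ker((I - K)^*) = span{(-10, -3, 2)}, i.e. iff -10y_1 - 3y_2 + 2y_3 = 0. When solvable, the solutions are x = y + c·(1, -3, 1), c arbitrary (ker(I - K) = span{(1, -3, 1)}, dimension 1).

K has rank 1, so it is an outer product K = u v^T: every row of K is a multiple of one row vector. Reading off the entries, u = (1, -3, 1) and v = (-10, -3, 2) (row i of K equals u_i·v^T). A rank-one matrix u v^T satisfies K u = u (v·u) and kills the (2)-dimensional subspace v^⊥, so its characteristic polynomial is lambda^2 (lambda - v·u) with v·u = tr K = 1. Hence the eigenvalues of I - K are 1 (multiplicity 2) and 1 - (1) = 0, so det(I - K) = 0. (Direct check: I - K =
[[11, 3, -2],
 [-30, -8, 6],
 [10, 3, -1]]
has determinant 0.) So 1 is an eigenvalue of K and (I - K) is not invertible. The finite-dimensional Fredholm alternative says: either (I - K) is invertible, or ker(I - K) ≠ {0} and then range(I - K) = ker((I - K)^*)^⊥, with dim ker(I - K) = dim ker((I - K)^*). We are in the second case, so we need both kernels. Kernel of I - K: (I - K) u = u - u (v·u) = u - u = 0, so ker(I - K) = span{u} = span{(1, -3, 1)} (it is exactly 1-dimensional because rank(I - K) = 2). Kernel of the adjoint: K is real, so (I - K)^* = I - K^T = I - v u^T, and (I - v u^T) v = v - v (u·v) = 0; hence ker((I - K)^*) = span{v} = span{(-10, -3, 2)}. Therefore (I - K) x = y is solvable iff <y, v> = 0, i.e. iff -10y_1 - 3y_2 + 2y_3 = 0. When this holds, K y = u (v·y) = 0, so (I - K) y = y and x = y is a particular solution; the full solution set is the line x = y + c·u = y + c·(1, -3, 1), c ∈ C.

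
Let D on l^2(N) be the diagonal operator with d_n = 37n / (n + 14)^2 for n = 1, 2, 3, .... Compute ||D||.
||D|| = 37/56 (attained at n = 14)

For D diagonal, ||D|| = sup_n |d_n|. Treat f(x) = 37x / (x + 14)^2 for real x > 0. By the quotient rule, f'(x) = 37(14 - x)/(x + 14)^3, which is positive for x < 14 and negative for x > 14. So f has a unique maximum at x = 14, and since 14 is a positive integer, the supremum over n ≥ 1 is attained at n = 14: d_14 = 37·14/(14 + 14)^2 = 37·14/784 = 37/56. Hence ||D|| = 37/56.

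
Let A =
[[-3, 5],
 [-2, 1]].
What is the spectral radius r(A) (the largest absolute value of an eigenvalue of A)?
r(A) = sqrt(7) ≈ 2.6458

The eigenvalues of A are the roots of its characteristic polynomial. With M = A (coefficients from the trace and determinant):
  p(λ) = det(λ I - M) = λ^2 + 2λ + 7.
For λ^2 + 2λ + 7 the discriminant is -24. It is negative, so the roots are the complex-conjugate pair λ = -1 ± (sqrt(24)/2) i ≈ -1 ± 2.4495i. For a conjugate pair the product of the roots equals the constant term, so |λ|^2 = 7 and |λ| = sqrt(7) ≈ 2.6458.
Thus the eigenvalues (to 4 decimals) are -1 ± 2.4495i (modulus 2.6458). The spectral radius is the largest modulus: r(A) = sqrt(7) ≈ 2.6458. (Cross-check: r(A) ≤ ||A||_2 ≈ 6.1401; equality holds whenever A is normal, though it can also hold for some non-normal A.)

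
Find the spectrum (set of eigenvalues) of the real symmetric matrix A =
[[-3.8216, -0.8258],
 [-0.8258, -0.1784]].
sigma(A) ≈ {-4, 0}

A is real symmetric, so its spectrum consists of real eigenvalues. Expanding the characteristic polynomial of the displayed matrix gives
  det(λ I - A) = p(λ) = λ^2 + (4)λ + (0).
Solving p(λ) = 0 yields eigenvalues ≈ -4, 0. (A is shown rounded to 4 decimals, so these recover the underlying integer eigenvalues to within that precision.)
Verification: the trace of A = -4 equals the sum of eigenvalues -4, and det(A) ≈ -0.0002 matches the eigenvalue product 0.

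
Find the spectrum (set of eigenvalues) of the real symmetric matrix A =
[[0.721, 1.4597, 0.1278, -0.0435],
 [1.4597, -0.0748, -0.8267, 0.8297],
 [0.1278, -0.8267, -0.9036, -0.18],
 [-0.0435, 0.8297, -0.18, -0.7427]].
sigma(A) ≈ {-2, -1, 0, 2}

A is real symmetric, so its spectrum consists of real eigenvalues. Expanding the characteristic polynomial of the displayed matrix gives
  det(λ I - A) = p(λ) = λ^4 + (1)λ^3 + (-4)λ^2 + (-4)λ + (0).
Solving p(λ) = 0 yields eigenvalues ≈ -2, -1, 0, 2. (A is shown rounded to 4 decimals, so these recover the underlying integer eigenvalues to within that precision.)
Verification: the trace of A = -1 equals the sum of eigenvalues -1, and det(A) ≈ -0.0002 matches the eigenvalue product 0.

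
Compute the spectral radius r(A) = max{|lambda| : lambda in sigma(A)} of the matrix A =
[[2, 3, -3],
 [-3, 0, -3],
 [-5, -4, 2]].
r(A) ≈ 6.2984

The eigenvalues of A are the roots of its characteristic polynomial. With M = A (coefficients from the trace, the sum of principal 2x2 minors, and det A):
  p(λ) = det(λ I - M) = λ^3 - 4λ^2 - 14λ - 3.
No integer candidate from the rational root theorem (±divisors of 3) is a root, so the roots are irrational. The cubic discriminant is Δ = 10077 > 0, so there are three distinct real roots. p(-3) = -24 and p(-2) = 1 have opposite signs, so a root lies in (-3, -2); Newton's method refines it to λ ≈ -2.0681. p(-1) = 6 and p(0) = -3 have opposite signs, so a root lies in (-1, 0); Newton's method refines it to λ ≈ -0.2303. p(6) = -15 and p(7) = 46 have opposite signs, so a root lies in (6, 7); Newton's method refines it to λ ≈ 6.2984. Check (Vieta): the three roots sum to 4, matching tr M = 4.
Thus the eigenvalues (to 4 decimals) are -2.0681 (modulus 2.0681); -0.2303 (modulus 0.2303); 6.2984 (modulus 6.2984). The spectral radius is the largest modulus: r(A) ≈ 6.2984. (Cross-check: r(A) ≤ ||A||_2 ≈ 8.0317; equality holds whenever A is normal, though it can also hold for some non-normal A.)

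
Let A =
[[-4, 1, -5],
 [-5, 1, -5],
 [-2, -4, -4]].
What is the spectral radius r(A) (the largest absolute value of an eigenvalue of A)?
r(A) ≈ 9.1457

The eigenvalues of A are the roots of its characteristic polynomial. With M = A (coefficients from the trace, the sum of principal 2x2 minors, and det A):
  p(λ) = det(λ I - M) = λ^3 + 7λ^2 - 17λ + 24.
No integer candidate from the rational root theorem (±divisors of 24) is a root, so the roots are irrational. The cubic discriminant is Δ = -66075 < 0, so there is one real root and a complex-conjugate pair. p(-10) = -106 and p(-9) = 15 have opposite signs, so a root lies in (-10, -9); Newton's method refines it to λ ≈ -9.1457. Dividing out (λ - (-9.1457)) leaves approximately λ^2 - 2.1457λ + 2.6242. For λ^2 - 2.1457λ + 2.6242 the discriminant is -5.8926. It is negative, so the remaining roots are the complex-conjugate pair λ ≈ 1.0729 ± 1.2137i. Their product equals the constant term, so |λ|^2 ≈ 2.6242 and |λ| ≈ 1.6199.
Thus the eigenvalues (to 4 decimals) are -9.1457 (modulus 9.1457); 1.0729 ± 1.2137i (modulus 1.6199). The spectral radius is the largest modulus: r(A) ≈ 9.1457. (Cross-check: r(A) ≤ ||A||_2 ≈ 10.474; equality holds whenever A is normal, though it can also hold for some non-normal A.)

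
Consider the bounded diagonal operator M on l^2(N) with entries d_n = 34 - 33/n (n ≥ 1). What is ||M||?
||M|| = 34

For a diagonal operator on l^2 with entries d_n, ||M|| = sup_n |d_n|. Here d_1 = 1, d_2 = 35/2, ..., and d_n = 34 - 33/n increases monotonically toward 34. All terms lie in [1, 34), so |d_n| = d_n and the supremum is the limit 34, which is not attained by any individual d_n. Hence ||M|| = 34.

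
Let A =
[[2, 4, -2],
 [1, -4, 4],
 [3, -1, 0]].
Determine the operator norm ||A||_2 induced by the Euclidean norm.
||A||_2 ≈ 7.1681 (= sqrt(largest eigenvalue of A^T A))

||A||_2 = sigma_max(A) = sqrt(lambda_max(A^T A)). Form the symmetric matrix M = A^T A =
[[14, 1, 0],
 [1, 33, -24],
 [0, -24, 20]].
Its characteristic polynomial (trace, sum of principal 2x2 minors, determinant of M give the coefficients) is
  p(λ) = det(λ I - M) = λ^3 - 67λ^2 + 825λ - 1156.
No integer candidate from the rational root theorem (±divisors of 1156) is a root, so the roots are irrational. The cubic discriminant is Δ = 532616141 > 0, so there are three distinct real roots. p(1) = -397 and p(2) = 234 have opposite signs, so a root lies in (1, 2); Newton's method refines it to λ ≈ 1.6055. p(14) = 6 and p(15) = -481 have opposite signs, so a root lies in (14, 15); Newton's method refines it to λ ≈ 14.0129. p(51) = -697 and p(52) = 1184 have opposite signs, so a root lies in (51, 52); Newton's method refines it to λ ≈ 51.3815. Check (Vieta): the three roots sum to 67, matching tr M = 67.
So the eigenvalues of A^T A are ≈ 1.6055, 14.0129, 51.3815 (all ≥ 0, as they must be for A^T A). The largest is λ_max ≈ 51.3815, hence ||A||_2 = sqrt(λ_max) ≈ 7.1681.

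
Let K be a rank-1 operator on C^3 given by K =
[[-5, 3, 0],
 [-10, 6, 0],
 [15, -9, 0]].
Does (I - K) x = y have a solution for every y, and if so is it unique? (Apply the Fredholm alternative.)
(I - K) is singular (det(I - K) = 0, i.e. 1 ∈ sigma(K)). (I - K) x = y is solvable iff y ⊥ ker((I - K)^*) = span{(-5, 3, 0)}, i.e. iff -5y_1 + 3y_2 = 0. When solvable, the solutions are x = y + c·(1, 2, -3), c arbitrary (ker(I - K) = span{(1, 2, -3)}, dimension 1).

K has rank 1, so it is an outer product K = u v^T: every row of K is a multiple of one row vector. Reading off the entries, u = (1, 2, -3) and v = (-5, 3, 0) (row i of K equals u_i·v^T). A rank-one matrix u v^T satisfies K u = u (v·u) and kills the (2)-dimensional subspace v^⊥, so its characteristic polynomial is lambda^2 (lambda - v·u) with v·u = tr K = 1. Hence the eigenvalues of I - K are 1 (multiplicity 2) and 1 - (1) = 0, so det(I - K) = 0. (Direct check: I - K =
[[6, -3, 0],
 [10, -5, 0],
 [-15, 9, 1]]
has determinant 0.) So 1 is an eigenvalue of K and (I - K) is not invertible. The finite-dimensional Fredholm alternative says: either (I - K) is invertible, or ker(I - K) ≠ {0} and then range(I - K) = ker((I - K)^*)^⊥, with dim ker(I - K) = dim ker((I - K)^*). We are in the second case, so we need both kernels. Kernel of I - K: (I - K) u = u - u (v·u) = u - u = 0, so ker(I - K) = span{u} = span{(1, 2, -3)} (it is exactly 1-dimensional because rank(I - K) = 2). Kernel of the adjoint: K is real, so (I - K)^* = I - K^T = I - v u^T, and (I - v u^T) v = v - v (u·v) = 0; hence ker((I - K)^*) = span{v} = span{(-5, 3, 0)}. Therefore (I - K) x = y is solvable iff <y, v> = 0, i.e. iff -5y_1 + 3y_2 = 0. When this holds, K y = u (v·y) = 0, so (I - K) y = y and x = y is a particular solution; the full solution set is the line x = y + c·u = y + c·(1, 2, -3), c ∈ C.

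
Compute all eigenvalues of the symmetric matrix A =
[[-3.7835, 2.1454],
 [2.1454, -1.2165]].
sigma(A) ≈ {-5, 0}

A is real symmetric, so its spectrum consists of real eigenvalues. Expanding the characteristic polynomial of the displayed matrix gives
  det(λ I - A) = p(λ) = λ^2 + (5)λ + (0).
Solving p(λ) = 0 yields eigenvalues ≈ -5, 0. (A is shown rounded to 4 decimals, so these recover the underlying integer eigenvalues to within that precision.)
Verification: the trace of A = -5 equals the sum of eigenvalues -5, and det(A) ≈ -0.0001 matches the eigenvalue product 0.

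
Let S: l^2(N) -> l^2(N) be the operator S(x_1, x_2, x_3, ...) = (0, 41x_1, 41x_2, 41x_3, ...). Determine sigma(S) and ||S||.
sigma(S) = closed disk {z in C : |z| ≤ 41}; ||S|| = 41

Note S = 41·U where U is the unit right shift (U x)_k = x_{k-1} (with x_0 := 0); so ||S|| = 41||U|| and sigma(S) = 41·sigma(U). ||S x||^2 = sum_{k≥1} |41x_k|^2 = 1681||x||^2, so ||S|| = 41 and sigma(S) ⊂ {|z| ≤ 41}. For any |lambda| < 41, the equation (S - lambda I) x = 0 forces x_1 = 0, then 41x_k = lambda x_{k+1} ⇒ x = 0, so S has no eigenvalues. But (S - lambda I) is not surjective for |lambda| < 41: solving (S - lambda I) x = e_1 would require x_n proportional to (lambda/41)^(-n), which is not in l^2. So every |lambda| < 41 lies in the residual spectrum. The boundary |lambda| = 41 is in the approximate point spectrum (the spectrum is closed). Hence sigma(S) is the closed disk of radius 41.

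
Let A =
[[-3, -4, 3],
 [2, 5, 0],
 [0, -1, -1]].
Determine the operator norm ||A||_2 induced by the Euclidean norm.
||A||_2 ≈ 7.6106 (= sqrt(largest eigenvalue of A^T A))

||A||_2 = sigma_max(A) = sqrt(lambda_max(A^T A)). Form the symmetric matrix M = A^T A =
[[13, 22, -9],
 [22, 42, -11],
 [-9, -11, 10]].
Its characteristic polynomial (trace, sum of principal 2x2 minors, determinant of M give the coefficients) is
  p(λ) = det(λ I - M) = λ^3 - 65λ^2 + 410λ - 1.
No integer candidate from the rational root theorem (±divisors of 1) is a root, so the roots are irrational. The cubic discriminant is Δ = 433919673 > 0, so there are three distinct real roots. p(0) = -1 and p(1) = 345 have opposite signs, so a root lies in (0, 1); Newton's method refines it to λ ≈ 0.0024. p(7) = 27 and p(8) = -369 have opposite signs, so a root lies in (7, 8); Newton's method refines it to λ ≈ 7.0758. p(57) = -2623 and p(58) = 231 have opposite signs, so a root lies in (57, 58); Newton's method refines it to λ ≈ 57.9218. Check (Vieta): the three roots sum to 65, matching tr M = 65.
So the eigenvalues of A^T A are ≈ 0.0024, 7.0758, 57.9218 (all ≥ 0, as they must be for A^T A). The largest is λ_max ≈ 57.9218, hence ||A||_2 = sqrt(λ_max) ≈ 7.6106.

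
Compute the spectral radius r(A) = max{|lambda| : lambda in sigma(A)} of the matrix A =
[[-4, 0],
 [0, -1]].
r(A) = 4

The eigenvalues of A are the roots of its characteristic polynomial. With M = A (coefficients from the trace and determinant):
  p(λ) = det(λ I - M) = λ^2 + 5λ + 4.
For λ^2 + 5λ + 4 the discriminant is 9. It is a perfect square (3^2), so the roots are rational: λ = (-5 ± 3)/2 = -1, -4.
Thus the eigenvalues (to 4 decimals) are -1 (modulus 1); -4 (modulus 4). The spectral radius is the largest modulus: r(A) = 4. (Cross-check: r(A) ≤ ||A||_2 ≈ 4; equality holds whenever A is normal, though it can also hold for some non-normal A.)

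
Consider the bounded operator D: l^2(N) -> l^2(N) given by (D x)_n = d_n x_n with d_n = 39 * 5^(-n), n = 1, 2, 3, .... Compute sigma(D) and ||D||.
sigma(D) = {39 * 5^(-n) : n ≥ 1} ∪ {0}; ||D|| = 39/5

A bounded diagonal operator on l^2 with diagonal entries d_n has spectrum equal to the closure of {d_n : n ≥ 1}: every d_n is an eigenvalue (with eigenvector e_n), so {d_n} ⊂ sigma(D); the spectrum is closed, so its closure is too; and for lambda not in the closure, (D - lambda I) has bounded inverse (the diagonal entries 1/(d_n - lambda) are bounded). For our sequence d_n = 39 * 5^(-n), n = 1, 2, 3, ...:
  - {d_n} = {39 * 5^(-n) : n ≥ 1}; the only limit point is 0
  - closure = {39 * 5^(-n) : n ≥ 1} ∪ {0}
For the norm: a diagonal operator has ||D|| = sup_n |d_n|. Here d_n = 39 * 5^(-n) is positive and decreasing, so sup_n |d_n| = d_1 = 39/5. So ||D|| = 39/5.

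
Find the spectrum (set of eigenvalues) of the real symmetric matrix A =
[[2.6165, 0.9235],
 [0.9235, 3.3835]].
sigma(A) ≈ {2, 4}

A is real symmetric, so its spectrum consists of real eigenvalues. Expanding the characteristic polynomial of the displayed matrix gives
  det(λ I - A) = p(λ) = λ^2 + (-6)λ + (8).
Solving p(λ) = 0 yields eigenvalues ≈ 2, 4. (A is shown rounded to 4 decimals, so these recover the underlying integer eigenvalues to within that precision.)
Verification: the trace of A = 6 equals the sum of eigenvalues 6, and det(A) ≈ 8.0001 matches the eigenvalue product 8.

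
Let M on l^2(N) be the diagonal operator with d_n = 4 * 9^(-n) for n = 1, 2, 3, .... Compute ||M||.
||M|| = 4/9 (attained at n = 1)

For M diagonal, ||M|| = sup_n |d_n|. The sequence d_n = 4 * 9^(-n) is positive and strictly decreasing (ratio 9^(-1) < 1), so the supremum is d_1 = 4/9. Hence ||M|| = 4/9.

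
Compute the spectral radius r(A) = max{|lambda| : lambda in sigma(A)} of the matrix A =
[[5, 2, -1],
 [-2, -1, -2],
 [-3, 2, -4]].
r(A) ≈ 4.9658

The eigenvalues of A are the roots of its characteristic polynomial. With M = A (coefficients from the trace, the sum of principal 2x2 minors, and det A):
  p(λ) = det(λ I - M) = λ^3 - 16λ - 43.
No integer candidate from the rational root theorem (±divisors of 43) is a root, so the roots are irrational. The cubic discriminant is Δ = -33539 < 0, so there is one real root and a complex-conjugate pair. p(4) = -43 and p(5) = 2 have opposite signs, so a root lies in (4, 5); Newton's method refines it to λ ≈ 4.9658. Dividing out (λ - (4.9658)) leaves approximately λ^2 + 4.9658λ + 8.6592. For λ^2 + 4.9658λ + 8.6592 the discriminant is -9.9777. It is negative, so the remaining roots are the complex-conjugate pair λ ≈ -2.4829 ± 1.5794i. Their product equals the constant term, so |λ|^2 ≈ 8.6592 and |λ| ≈ 2.9427.
Thus the eigenvalues (to 4 decimals) are 4.9658 (modulus 4.9658); -2.4829 ± 1.5794i (modulus 2.9427). The spectral radius is the largest modulus: r(A) ≈ 4.9658. (Cross-check: r(A) ≤ ||A||_2 ≈ 6.5964; equality holds whenever A is normal, though it can also hold for some non-normal A.)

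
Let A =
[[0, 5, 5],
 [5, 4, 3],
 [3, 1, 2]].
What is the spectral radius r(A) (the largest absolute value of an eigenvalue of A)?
r(A) = (5 + sqrt(185))/2 ≈ 9.3007

The eigenvalues of A are the roots of its characteristic polynomial. With M = A (coefficients from the trace, the sum of principal 2x2 minors, and det A):
  p(λ) = det(λ I - M) = λ^3 - 6λ^2 - 35λ + 40.
By the rational root theorem any rational root is an integer divisor of 40. Testing λ = 1: p(1) = 1 - 6 - 35 + 40 = 0, so λ = 1 is a root. Dividing out (λ - 1) leaves p(λ) = (λ - 1)(λ^2 - 5λ - 40). For λ^2 - 5λ - 40 the discriminant is 185. It is nonnegative but not a perfect square, so the roots are real and irrational: λ = (5 ± sqrt(185))/2 ≈ 9.3007, -4.3007.
Thus the eigenvalues (to 4 decimals) are 9.3007 (modulus 9.3007); -4.3007 (modulus 4.3007); 1 (modulus 1). The spectral radius is the largest modulus: r(A) = (5 + sqrt(185))/2 ≈ 9.3007. (Cross-check: r(A) ≤ ||A||_2 ≈ 9.7447; equality holds whenever A is normal, though it can also hold for some non-normal A.)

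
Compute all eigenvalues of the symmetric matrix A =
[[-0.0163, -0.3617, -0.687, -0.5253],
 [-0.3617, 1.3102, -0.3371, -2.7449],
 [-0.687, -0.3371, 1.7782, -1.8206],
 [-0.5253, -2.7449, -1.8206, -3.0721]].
sigma(A) ≈ {-5, 0, 2, 3}

A is real symmetric, so its spectrum consists of real eigenvalues. Expanding the characteristic polynomial of the displayed matrix gives
  det(λ I - A) = p(λ) = λ^4 + (0)λ^3 + (-19)λ^2 + (29.9987)λ + (0.0012).
Solving p(λ) = 0 yields eigenvalues ≈ -5, 0, 2, 3. (A is shown rounded to 4 decimals, so these recover the underlying integer eigenvalues to within that precision.)
Verification: the trace of A = 0 equals the sum of eigenvalues 0, and det(A) ≈ 0.0012 matches the eigenvalue product 0.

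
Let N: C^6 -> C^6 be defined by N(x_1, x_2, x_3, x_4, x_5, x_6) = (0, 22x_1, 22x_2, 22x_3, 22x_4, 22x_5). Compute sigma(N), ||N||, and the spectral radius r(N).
sigma(N) = {0}; ||N|| = 22; r(N) = 0. (N is nilpotent with N^6 = 0.)

On C^6, N is a strictly lower-triangular matrix with 22 on the subdiagonal and zeros elsewhere, so its characteristic polynomial is lambda^6 and every eigenvalue is 0: sigma(N) = {0}. For the operator norm, N e_i = 22e_{i+1} for i = 1, ..., 5 and N e_6 = 0, so the singular values of N are 22 (with multiplicity 5) and 0; hence ||N|| = 22. The spectral radius r(N) = max|lambda| = 0. Note ||N|| > r(N) — characteristic of non-normal nilpotent operators. Indeed N^6 = 0.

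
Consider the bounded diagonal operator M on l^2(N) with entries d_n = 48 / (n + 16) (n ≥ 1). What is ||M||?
||M|| = 48/17 (attained at n = 1)

For M diagonal, ||M|| = sup_n |d_n| = sup_n 48/(n + 16). This is positive and strictly decreasing in n, so the supremum is attained at n = 1: d_1 = 48/(1 + 16) = 48/17. Hence ||M|| = 48/17.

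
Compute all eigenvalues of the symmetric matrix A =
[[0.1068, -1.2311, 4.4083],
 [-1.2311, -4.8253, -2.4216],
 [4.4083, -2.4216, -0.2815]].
sigma(A) ≈ {-6, -4, 5}

A is real symmetric, so its spectrum consists of real eigenvalues. Expanding the characteristic polynomial of the displayed matrix gives
  det(λ I - A) = p(λ) = λ^3 + (5)λ^2 + (-26)λ + (-120).
Solving p(λ) = 0 yields eigenvalues ≈ -6, -4, 5. (A is shown rounded to 4 decimals, so these recover the underlying integer eigenvalues to within that precision.)
Verification: the trace of A = -5 equals the sum of eigenvalues -5, and det(A) ≈ 120.0003 matches the eigenvalue product 120.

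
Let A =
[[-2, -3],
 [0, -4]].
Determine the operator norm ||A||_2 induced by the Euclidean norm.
||A||_2 = sqrt((29 + sqrt(585))/2) ≈ 5.1569 (= sqrt(largest eigenvalue of A^T A))

||A||_2 = sigma_max(A) = sqrt(lambda_max(A^T A)). Form the symmetric matrix M = A^T A =
[[4, 6],
 [6, 25]].
Its characteristic polynomial (trace, determinant of M give the coefficients) is
  p(λ) = det(λ I - M) = λ^2 - 29λ + 64.
For λ^2 - 29λ + 64 the discriminant is 585. It is nonnegative but not a perfect square, so the roots are real and irrational: λ = (29 ± sqrt(585))/2 ≈ 26.5934, 2.4066.
So the eigenvalues of A^T A are ≈ 2.4066, 26.5934 (all ≥ 0, as they must be for A^T A). The largest is λ_max = (29 + sqrt(585))/2 ≈ 26.5934, hence ||A||_2 = sqrt(λ_max) = sqrt((29 + sqrt(585))/2) ≈ 5.1569.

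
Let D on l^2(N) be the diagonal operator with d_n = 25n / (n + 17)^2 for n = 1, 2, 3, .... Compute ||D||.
||D|| = 25/68 (attained at n = 17)

For D diagonal, ||D|| = sup_n |d_n|. Treat f(x) = 25x / (x + 17)^2 for real x > 0. By the quotient rule, f'(x) = 25(17 - x)/(x + 17)^3, which is positive for x < 17 and negative for x > 17. So f has a unique maximum at x = 17, and since 17 is a positive integer, the supremum over n ≥ 1 is attained at n = 17: d_17 = 25·17/(17 + 17)^2 = 25·17/1156 = 25/68. Hence ||D|| = 25/68.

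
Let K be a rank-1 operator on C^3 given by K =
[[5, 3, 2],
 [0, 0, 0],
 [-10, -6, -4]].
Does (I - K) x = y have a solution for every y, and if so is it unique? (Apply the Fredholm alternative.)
(I - K) is singular (det(I - K) = 0, i.e. 1 ∈ sigma(K)). (I - K) x = y is solvable iff y ⊥ ker((I - K)^*) = span{(5, 3, 2)}, i.e. iff 5y_1 + 3y_2 + 2y_3 = 0. When solvable, the solutions are x = y + c·(1, 0, -2), c arbitrary (ker(I - K) = span{(1, 0, -2)}, dimension 1).

K has rank 1, so it is an outer product K = u v^T: every row of K is a multiple of one row vector. Reading off the entries, u = (1, 0, -2) and v = (5, 3, 2) (row i of K equals u_i·v^T). A rank-one matrix u v^T satisfies K u = u (v·u) and kills the (2)-dimensional subspace v^⊥, so its characteristic polynomial is lambda^2 (lambda - v·u) with v·u = tr K = 1. Hence the eigenvalues of I - K are 1 (multiplicity 2) and 1 - (1) = 0, so det(I - K) = 0. (Direct check: I - K =
[[-4, -3, -2],
 [0, 1, 0],
 [10, 6, 5]]
has determinant 0.) So 1 is an eigenvalue of K and (I - K) is not invertible. The finite-dimensional Fredholm alternative says: either (I - K) is invertible, or ker(I - K) ≠ {0} and then range(I - K) = ker((I - K)^*)^⊥, with dim ker(I - K) = dim ker((I - K)^*). We are in the second case, so we need both kernels. Kernel of I - K: (I - K) u = u - u (v·u) = u - u = 0, so ker(I - K) = span{u} = span{(1, 0, -2)} (it is exactly 1-dimensional because rank(I - K) = 2). Kernel of the adjoint: K is real, so (I - K)^* = I - K^T = I - v u^T, and (I - v u^T) v = v - v (u·v) = 0; hence ker((I - K)^*) = span{v} = span{(5, 3, 2)}. Therefore (I - K) x = y is solvable iff <y, v> = 0, i.e. iff 5y_1 + 3y_2 + 2y_3 = 0. When this holds, K y = u (v·y) = 0, so (I - K) y = y and x = y is a particular solution; the full solution set is the line x = y + c·u = y + c·(1, 0, -2), c ∈ C.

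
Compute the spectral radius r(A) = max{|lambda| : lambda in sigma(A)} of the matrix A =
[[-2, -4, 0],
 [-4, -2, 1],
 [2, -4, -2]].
r(A) ≈ 5.7588

The eigenvalues of A are the roots of its characteristic polynomial. With M = A (coefficients from the trace, the sum of principal 2x2 minors, and det A):
  p(λ) = det(λ I - M) = λ^3 + 6λ^2 - 8.
No integer candidate from the rational root theorem (±divisors of 8) is a root, so the roots are irrational. The cubic discriminant is Δ = 5184 > 0, so there are three distinct real roots. p(-6) = -8 and p(-5) = 17 have opposite signs, so a root lies in (-6, -5); Newton's method refines it to λ ≈ -5.7588. p(-2) = 8 and p(-1) = -3 have opposite signs, so a root lies in (-2, -1); Newton's method refines it to λ ≈ -1.3054. p(1) = -1 and p(2) = 24 have opposite signs, so a root lies in (1, 2); Newton's method refines it to λ ≈ 1.0642. Check (Vieta): the three roots sum to -6, matching tr M = -6.
Thus the eigenvalues (to 4 decimals) are -5.7588 (modulus 5.7588); -1.3054 (modulus 1.3054); 1.0642 (modulus 1.0642). The spectral radius is the largest modulus: r(A) ≈ 5.7588. (Cross-check: r(A) ≤ ||A||_2 ≈ 6.3329; equality holds whenever A is normal, though it can also hold for some non-normal A.)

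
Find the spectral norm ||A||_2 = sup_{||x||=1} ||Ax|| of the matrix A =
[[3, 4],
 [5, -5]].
||A||_2 = sqrt((75 + sqrt(725))/2) ≈ 7.1388 (= sqrt(largest eigenvalue of A^T A))

||A||_2 = sigma_max(A) = sqrt(lambda_max(A^T A)). Form the symmetric matrix M = A^T A =
[[34, -13],
 [-13, 41]].
Its characteristic polynomial (trace, determinant of M give the coefficients) is
  p(λ) = det(λ I - M) = λ^2 - 75λ + 1225.
For λ^2 - 75λ + 1225 the discriminant is 725. It is nonnegative but not a perfect square, so the roots are real and irrational: λ = (75 ± sqrt(725))/2 ≈ 50.9629, 24.0371.
So the eigenvalues of A^T A are ≈ 24.0371, 50.9629 (all ≥ 0, as they must be for A^T A). The largest is λ_max = (75 + sqrt(725))/2 ≈ 50.9629, hence ||A||_2 = sqrt(λ_max) = sqrt((75 + sqrt(725))/2) ≈ 7.1388.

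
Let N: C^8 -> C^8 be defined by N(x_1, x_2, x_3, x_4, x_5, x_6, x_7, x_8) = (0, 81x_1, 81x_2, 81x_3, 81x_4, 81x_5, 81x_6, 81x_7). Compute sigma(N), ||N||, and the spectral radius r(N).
sigma(N) = {0}; ||N|| = 81; r(N) = 0. (N is nilpotent with N^8 = 0.)

On C^8, N is a strictly lower-triangular matrix with 81 on the subdiagonal and zeros elsewhere, so its characteristic polynomial is lambda^8 and every eigenvalue is 0: sigma(N) = {0}. For the operator norm, N e_i = 81e_{i+1} for i = 1, ..., 7 and N e_8 = 0, so the singular values of N are 81 (with multiplicity 7) and 0; hence ||N|| = 81. The spectral radius r(N) = max|lambda| = 0. Note ||N|| > r(N) — characteristic of non-normal nilpotent operators. Indeed N^8 = 0.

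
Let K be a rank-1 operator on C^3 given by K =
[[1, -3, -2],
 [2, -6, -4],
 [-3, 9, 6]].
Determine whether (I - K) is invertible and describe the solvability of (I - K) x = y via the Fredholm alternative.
(I - K) is singular (det(I - K) = 0, i.e. 1 ∈ sigma(K)). (I - K) x = y is solvable iff y ⊥ ker((I - K)^*) = span{(1, -3, -2)}, i.e. iff y_1 - 3y_2 - 2y_3 = 0. When solvable, the solutions are x = y + c·(1, 2, -3), c arbitrary (ker(I - K) = span{(1, 2, -3)}, dimension 1).

K has rank 1, so it is an outer product K = u v^T: every row of K is a multiple of one row vector. Reading off the entries, u = (1, 2, -3) and v = (1, -3, -2) (row i of K equals u_i·v^T). A rank-one matrix u v^T satisfies K u = u (v·u) and kills the (2)-dimensional subspace v^⊥, so its characteristic polynomial is lambda^2 (lambda - v·u) with v·u = tr K = 1. Hence the eigenvalues of I - K are 1 (multiplicity 2) and 1 - (1) = 0, so det(I - K) = 0. (Direct check: I - K =
[[0, 3, 2],
 [-2, 7, 4],
 [3, -9, -5]]
has determinant 0.) So 1 is an eigenvalue of K and (I - K) is not invertible. The finite-dimensional Fredholm alternative says: either (I - K) is invertible, or ker(I - K) ≠ {0} and then range(I - K) = ker((I - K)^*)^⊥, with dim ker(I - K) = dim ker((I - K)^*). We are in the second case, so we need both kernels. Kernel of I - K: (I - K) u = u - u (v·u) = u - u = 0, so ker(I - K) = span{u} = span{(1, 2, -3)} (it is exactly 1-dimensional because rank(I - K) = 2). Kernel of the adjoint: K is real, so (I - K)^* = I - K^T = I - v u^T, and (I - v u^T) v = v - v (u·v) = 0; hence ker((I - K)^*) = span{v} = span{(1, -3, -2)}. Therefore (I - K) x = y is solvable iff <y, v> = 0, i.e. iff y_1 - 3y_2 - 2y_3 = 0. When this holds, K y = u (v·y) = 0, so (I - K) y = y and x = y is a particular solution; the full solution set is the line x = y + c·u = y + c·(1, 2, -3), c ∈ C.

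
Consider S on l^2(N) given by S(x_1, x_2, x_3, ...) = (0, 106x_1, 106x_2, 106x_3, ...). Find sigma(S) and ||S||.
sigma(S) = closed disk {z in C : |z| ≤ 106}; ||S|| = 106

Note S = 106·U where U is the unit right shift (U x)_k = x_{k-1} (with x_0 := 0); so ||S|| = 106||U|| and sigma(S) = 106·sigma(U). ||S x||^2 = sum_{k≥1} |106x_k|^2 = 11236||x||^2, so ||S|| = 106 and sigma(S) ⊂ {|z| ≤ 106}. For any |lambda| < 106, the equation (S - lambda I) x = 0 forces x_1 = 0, then 106x_k = lambda x_{k+1} ⇒ x = 0, so S has no eigenvalues. But (S - lambda I) is not surjective for |lambda| < 106: solving (S - lambda I) x = e_1 would require x_n proportional to (lambda/106)^(-n), which is not in l^2. So every |lambda| < 106 lies in the residual spectrum. The boundary |lambda| = 106 is in the approximate point spectrum (the spectrum is closed). Hence sigma(S) is the closed disk of radius 106.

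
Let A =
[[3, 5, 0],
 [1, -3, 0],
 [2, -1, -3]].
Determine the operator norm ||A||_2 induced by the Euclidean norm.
||A||_2 ≈ 6.2459 (= sqrt(largest eigenvalue of A^T A))

||A||_2 = sigma_max(A) = sqrt(lambda_max(A^T A)). Form the symmetric matrix M = A^T A =
[[14, 10, -6],
 [10, 35, 3],
 [-6, 3, 9]].
Its characteristic polynomial (trace, sum of principal 2x2 minors, determinant of M give the coefficients) is
  p(λ) = det(λ I - M) = λ^3 - 58λ^2 + 786λ - 1764.
No integer candidate from the rational root theorem (±divisors of 1764) is a root, so the roots are irrational. The cubic discriminant is Δ = 122699232 > 0, so there are three distinct real roots. p(2) = -416 and p(3) = 99 have opposite signs, so a root lies in (2, 3); Newton's method refines it to λ ≈ 2.7917. p(16) = 60 and p(17) = -251 have opposite signs, so a root lies in (16, 17); Newton's method refines it to λ ≈ 16.1974. p(39) = -9 and p(40) = 876 have opposite signs, so a root lies in (39, 40); Newton's method refines it to λ ≈ 39.0109. Check (Vieta): the three roots sum to 58, matching tr M = 58.
So the eigenvalues of A^T A are ≈ 2.7917, 16.1974, 39.0109 (all ≥ 0, as they must be for A^T A). The largest is λ_max ≈ 39.0109, hence ||A||_2 = sqrt(λ_max) ≈ 6.2459.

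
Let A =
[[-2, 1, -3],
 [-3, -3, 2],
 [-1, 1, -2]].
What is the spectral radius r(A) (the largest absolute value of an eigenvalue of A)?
r(A) ≈ 3.8671

The eigenvalues of A are the roots of its characteristic polynomial. With M = A (coefficients from the trace, the sum of principal 2x2 minors, and det A):
  p(λ) = det(λ I - M) = λ^3 + 7λ^2 + 14λ - 2.
No integer candidate from the rational root theorem (±divisors of 2) is a root, so the roots are irrational. The cubic discriminant is Δ = -2264 < 0, so there is one real root and a complex-conjugate pair. p(0) = -2 and p(1) = 20 have opposite signs, so a root lies in (0, 1); Newton's method refines it to λ ≈ 0.1337. Dividing out (λ - (0.1337)) leaves approximately λ^2 + 7.1337λ + 14.9541. For λ^2 + 7.1337λ + 14.9541 the discriminant is -8.9261. It is negative, so the remaining roots are the complex-conjugate pair λ ≈ -3.5669 ± 1.4938i. Their product equals the constant term, so |λ|^2 ≈ 14.9541 and |λ| ≈ 3.8671.
Thus the eigenvalues (to 4 decimals) are 0.1337 (modulus 0.1337); -3.5669 ± 1.4938i (modulus 3.8671). The spectral radius is the largest modulus: r(A) ≈ 3.8671. (Cross-check: r(A) ≤ ||A||_2 ≈ 5.0805; equality holds whenever A is normal, though it can also hold for some non-normal A.)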